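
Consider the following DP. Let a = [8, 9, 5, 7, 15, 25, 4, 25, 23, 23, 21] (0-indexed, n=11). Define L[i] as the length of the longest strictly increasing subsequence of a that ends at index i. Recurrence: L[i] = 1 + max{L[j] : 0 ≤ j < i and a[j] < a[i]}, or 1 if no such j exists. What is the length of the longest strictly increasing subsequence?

4

   i    0    1    2    3    4    5    6    7    8    9   10
a[i]    8    9    5    7   15   25    4   25   23   23   21
L[i]    1    2    1    2    3    4    1    4    4    4    4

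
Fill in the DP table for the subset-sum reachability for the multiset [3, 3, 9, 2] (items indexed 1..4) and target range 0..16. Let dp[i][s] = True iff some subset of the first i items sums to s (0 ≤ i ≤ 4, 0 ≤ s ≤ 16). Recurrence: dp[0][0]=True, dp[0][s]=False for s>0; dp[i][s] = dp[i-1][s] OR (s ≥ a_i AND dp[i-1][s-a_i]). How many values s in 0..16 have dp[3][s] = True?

i\s   0   1   2   3   4   5   6   7   8   9  10  11  12  13  14  15  16
  0   T   F   F   F   F   F   F   F   F   F   F   F   F   F   F   F   F
  1   T   F   F   T   F   F   F   F   F   F   F   F   F   F   F   F   F
  2   T   F   F   T   F   F   T   F   F   F   F   F   F   F   F   F   F
  3   T   F   F   T   F   F   T   F   F   T   F   F   T   F   F   T   F
  4   T   F   T   T   F   T   T   F   T   T   F   T   T   F   T   T   F

6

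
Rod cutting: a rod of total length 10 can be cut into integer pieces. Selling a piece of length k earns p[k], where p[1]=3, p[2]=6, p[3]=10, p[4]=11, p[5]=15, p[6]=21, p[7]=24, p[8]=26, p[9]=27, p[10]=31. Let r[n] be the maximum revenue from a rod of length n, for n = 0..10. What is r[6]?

21

   n    0    1    2    3    4    5    6    7    8    9   10
r[n]    0    3    6   10   13   16   21   24   27   31   34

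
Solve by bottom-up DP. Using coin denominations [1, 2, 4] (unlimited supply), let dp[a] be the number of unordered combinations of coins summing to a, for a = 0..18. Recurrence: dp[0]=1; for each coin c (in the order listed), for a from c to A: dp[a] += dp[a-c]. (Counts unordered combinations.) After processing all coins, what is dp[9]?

after  coin     0     1     2     3     4     5     6     7     8     9    10    11    12    13    14    15    16    17    18
          1     1     1     1     1     1     1     1     1     1     1     1     1     1     1     1     1     1     1     1
          2     1     1     2     2     3     3     4     4     5     5     6     6     7     7     8     8     9     9    10
          4     1     1     2     2     4     4     6     6     9     9    12    12    16    16    20    20    25    25    30

9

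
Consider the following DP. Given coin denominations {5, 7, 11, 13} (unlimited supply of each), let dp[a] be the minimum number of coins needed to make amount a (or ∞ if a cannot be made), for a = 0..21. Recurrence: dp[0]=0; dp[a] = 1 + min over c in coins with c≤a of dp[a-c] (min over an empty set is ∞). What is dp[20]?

 a  0  1  2  3  4  5  6  7  8  9 10 11 12 13 14 15 16 17 18 19 20 21
dp  0  -  -  -  -  1  -  1  -  -  2  1  2  1  2  3  2  3  2  3  2  3
(- denotes ∞ / unreachable)

2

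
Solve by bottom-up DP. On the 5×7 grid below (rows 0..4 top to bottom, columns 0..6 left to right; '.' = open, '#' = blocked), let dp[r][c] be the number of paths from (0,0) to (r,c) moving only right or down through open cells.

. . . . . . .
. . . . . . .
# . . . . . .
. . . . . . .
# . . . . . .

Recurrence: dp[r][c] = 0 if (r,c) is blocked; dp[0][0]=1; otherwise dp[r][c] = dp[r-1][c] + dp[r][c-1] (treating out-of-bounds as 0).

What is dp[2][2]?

r\c   0   1   2   3   4   5   6
  0   1   1   1   1   1   1   1
  1   1   2   3   4   5   6   7
  2   0   2   5   9  14  20  27
  3   0   2   7  16  30  50  77
  4   0   2   9  25  55 105 182

5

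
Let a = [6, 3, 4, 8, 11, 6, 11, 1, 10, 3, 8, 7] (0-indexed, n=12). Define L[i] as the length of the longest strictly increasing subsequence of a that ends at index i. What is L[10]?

4

   i    0    1    2    3    4    5    6    7    8    9   10   11
a[i]    6    3    4    8   11    6   11    1   10    3    8    7
L[i]    1    1    2    3    4    3    4    1    4    2    4    4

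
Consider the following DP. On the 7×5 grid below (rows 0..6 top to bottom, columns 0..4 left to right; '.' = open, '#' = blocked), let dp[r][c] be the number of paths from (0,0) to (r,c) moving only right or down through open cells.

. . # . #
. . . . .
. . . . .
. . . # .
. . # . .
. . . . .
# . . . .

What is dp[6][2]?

12

r\c   0   1   2   3   4
  0   1   1   0   0   0
  1   1   2   2   2   2
  2   1   3   5   7   9
  3   1   4   9   0   9
  4   1   5   0   0   9
  5   1   6   6   6  15
  6   0   6  12  18  33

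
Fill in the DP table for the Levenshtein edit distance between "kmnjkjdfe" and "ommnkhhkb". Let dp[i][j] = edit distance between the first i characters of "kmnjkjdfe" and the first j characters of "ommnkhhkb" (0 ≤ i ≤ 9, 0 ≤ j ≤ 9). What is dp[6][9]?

   ''  o  m  m  n  k  h  h  k  b
''  0  1  2  3  4  5  6  7  8  9
 k  1  1  2  3  4  4  5  6  7  8
 m  2  2  1  2  3  4  5  6  7  8
 n  3  3  2  2  2  3  4  5  6  7
 j  4  4  3  3  3  3  4  5  6  7
 k  5  5  4  4  4  3  4  5  5  6
 j  6  6  5  5  5  4  4  5  6  6
 d  7  7  6  6  6  5  5  5  6  7
 f  8  8  7  7  7  6  6  6  6  7
 e  9  9  8  8  8  7  7  7  7  7

6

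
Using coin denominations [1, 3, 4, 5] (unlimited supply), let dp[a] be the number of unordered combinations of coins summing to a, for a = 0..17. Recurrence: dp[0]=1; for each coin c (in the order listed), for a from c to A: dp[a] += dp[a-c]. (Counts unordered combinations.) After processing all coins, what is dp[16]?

after  coin     0     1     2     3     4     5     6     7     8     9    10    11    12    13    14    15    16    17
          1     1     1     1     1     1     1     1     1     1     1     1     1     1     1     1     1     1     1
          3     1     1     1     2     2     2     3     3     3     4     4     4     5     5     5     6     6     6
          4     1     1     1     2     3     3     4     5     6     7     8     9    11    12    13    15    17    18
          5     1     1     1     2     3     4     5     6     8    10    12    14    17    20    23    27    31    35

31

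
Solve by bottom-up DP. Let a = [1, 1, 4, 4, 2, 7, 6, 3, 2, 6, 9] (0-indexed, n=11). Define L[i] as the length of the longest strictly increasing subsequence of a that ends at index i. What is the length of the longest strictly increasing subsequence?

   i    0    1    2    3    4    5    6    7    8    9   10
a[i]    1    1    4    4    2    7    6    3    2    6    9
L[i]    1    1    2    2    2    3    3    3    2    4    5

5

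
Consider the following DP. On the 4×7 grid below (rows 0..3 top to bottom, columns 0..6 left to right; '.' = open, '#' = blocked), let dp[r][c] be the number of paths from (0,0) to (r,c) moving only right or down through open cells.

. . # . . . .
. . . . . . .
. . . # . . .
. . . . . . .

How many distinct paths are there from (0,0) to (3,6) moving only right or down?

21

r\c   0   1   2   3   4   5   6
  0   1   1   0   0   0   0   0
  1   1   2   2   2   2   2   2
  2   1   3   5   0   2   4   6
  3   1   4   9   9  11  15  21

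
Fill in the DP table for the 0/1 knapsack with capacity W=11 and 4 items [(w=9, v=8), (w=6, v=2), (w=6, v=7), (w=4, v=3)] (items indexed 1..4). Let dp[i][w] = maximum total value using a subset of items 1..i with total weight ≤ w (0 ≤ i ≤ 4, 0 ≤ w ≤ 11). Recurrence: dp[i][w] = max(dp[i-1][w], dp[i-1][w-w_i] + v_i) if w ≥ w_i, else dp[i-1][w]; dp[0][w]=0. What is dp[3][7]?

i\w   0   1   2   3   4   5   6   7   8   9  10  11
  0   0   0   0   0   0   0   0   0   0   0   0   0
  1   0   0   0   0   0   0   0   0   0   8   8   8
  2   0   0   0   0   0   0   2   2   2   8   8   8
  3   0   0   0   0   0   0   7   7   7   8   8   8
  4   0   0   0   0   3   3   7   7   7   8  10  10

7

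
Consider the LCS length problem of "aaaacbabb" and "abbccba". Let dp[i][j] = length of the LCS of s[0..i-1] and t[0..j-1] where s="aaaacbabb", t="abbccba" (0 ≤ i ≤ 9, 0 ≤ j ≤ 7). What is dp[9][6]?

4

   ''  a  b  b  c  c  b  a
''  0  0  0  0  0  0  0  0
 a  0  1  1  1  1  1  1  1
 a  0  1  1  1  1  1  1  2
 a  0  1  1  1  1  1  1  2
 a  0  1  1  1  1  1  1  2
 c  0  1  1  1  2  2  2  2
 b  0  1  2  2  2  2  3  3
 a  0  1  2  2  2  2  3  4
 b  0  1  2  3  3  3  3  4
 b  0  1  2  3  3  3  4  4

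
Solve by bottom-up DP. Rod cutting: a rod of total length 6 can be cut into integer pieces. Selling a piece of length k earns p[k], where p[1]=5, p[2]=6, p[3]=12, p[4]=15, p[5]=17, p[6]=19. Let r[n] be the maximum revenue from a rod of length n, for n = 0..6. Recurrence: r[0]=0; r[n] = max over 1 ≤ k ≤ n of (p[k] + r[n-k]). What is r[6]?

   n    0    1    2    3    4    5    6
r[n]    0    5   10   15   20   25   30

30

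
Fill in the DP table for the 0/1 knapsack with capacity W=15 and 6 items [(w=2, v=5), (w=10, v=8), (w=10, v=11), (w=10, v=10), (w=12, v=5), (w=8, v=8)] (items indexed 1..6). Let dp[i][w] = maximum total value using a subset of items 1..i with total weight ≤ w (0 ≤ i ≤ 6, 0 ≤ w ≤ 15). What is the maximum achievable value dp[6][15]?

i\w   0   1   2   3   4   5   6   7   8   9  10  11  12  13  14  15
  0   0   0   0   0   0   0   0   0   0   0   0   0   0   0   0   0
  1   0   0   5   5   5   5   5   5   5   5   5   5   5   5   5   5
  2   0   0   5   5   5   5   5   5   5   5   8   8  13  13  13  13
  3   0   0   5   5   5   5   5   5   5   5  11  11  16  16  16  16
  4   0   0   5   5   5   5   5   5   5   5  11  11  16  16  16  16
  5   0   0   5   5   5   5   5   5   5   5  11  11  16  16  16  16
  6   0   0   5   5   5   5   5   5   8   8  13  13  16  16  16  16

16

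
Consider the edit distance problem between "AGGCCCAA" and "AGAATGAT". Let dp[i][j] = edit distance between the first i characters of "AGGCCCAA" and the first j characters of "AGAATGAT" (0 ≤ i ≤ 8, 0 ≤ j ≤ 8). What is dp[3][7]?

4

   ''  A  G  A  A  T  G  A  T
''  0  1  2  3  4  5  6  7  8
 A  1  0  1  2  3  4  5  6  7
 G  2  1  0  1  2  3  4  5  6
 G  3  2  1  1  2  3  3  4  5
 C  4  3  2  2  2  3  4  4  5
 C  5  4  3  3  3  3  4  5  5
 C  6  5  4  4  4  4  4  5  6
 A  7  6  5  4  4  5  5  4  5
 A  8  7  6  5  4  5  6  5  5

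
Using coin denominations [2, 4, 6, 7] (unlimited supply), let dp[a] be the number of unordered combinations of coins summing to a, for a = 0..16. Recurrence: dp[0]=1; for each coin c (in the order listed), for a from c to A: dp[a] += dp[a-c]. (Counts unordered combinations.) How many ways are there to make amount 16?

after  coin     0     1     2     3     4     5     6     7     8     9    10    11    12    13    14    15    16
          2     1     0     1     0     1     0     1     0     1     0     1     0     1     0     1     0     1
          4     1     0     1     0     2     0     2     0     3     0     3     0     4     0     4     0     5
          6     1     0     1     0     2     0     3     0     4     0     5     0     7     0     8     0    10
          7     1     0     1     0     2     0     3     1     4     1     5     2     7     3     9     4    11

11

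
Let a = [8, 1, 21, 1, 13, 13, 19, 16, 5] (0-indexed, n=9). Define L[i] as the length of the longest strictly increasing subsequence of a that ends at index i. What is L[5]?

   i    0    1    2    3    4    5    6    7    8
a[i]    8    1   21    1   13   13   19   16    5
L[i]    1    1    2    1    2    2    3    3    2

2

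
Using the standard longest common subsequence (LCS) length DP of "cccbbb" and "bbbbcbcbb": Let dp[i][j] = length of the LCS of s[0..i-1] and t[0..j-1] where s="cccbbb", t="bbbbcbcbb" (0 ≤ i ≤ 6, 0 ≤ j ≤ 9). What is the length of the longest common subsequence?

4

   ''  b  b  b  b  c  b  c  b  b
''  0  0  0  0  0  0  0  0  0  0
 c  0  0  0  0  0  1  1  1  1  1
 c  0  0  0  0  0  1  1  2  2  2
 c  0  0  0  0  0  1  1  2  2  2
 b  0  1  1  1  1  1  2  2  3  3
 b  0  1  2  2  2  2  2  2  3  4
 b  0  1  2  3  3  3  3  3  3  4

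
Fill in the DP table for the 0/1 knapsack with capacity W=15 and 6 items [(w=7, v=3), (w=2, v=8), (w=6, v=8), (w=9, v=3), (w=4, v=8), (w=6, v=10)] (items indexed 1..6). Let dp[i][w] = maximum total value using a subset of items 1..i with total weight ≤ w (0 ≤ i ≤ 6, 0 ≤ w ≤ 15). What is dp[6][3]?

i\w   0   1   2   3   4   5   6   7   8   9  10  11  12  13  14  15
  0   0   0   0   0   0   0   0   0   0   0   0   0   0   0   0   0
  1   0   0   0   0   0   0   0   3   3   3   3   3   3   3   3   3
  2   0   0   8   8   8   8   8   8   8  11  11  11  11  11  11  11
  3   0   0   8   8   8   8   8   8  16  16  16  16  16  16  16  19
  4   0   0   8   8   8   8   8   8  16  16  16  16  16  16  16  19
  5   0   0   8   8   8   8  16  16  16  16  16  16  24  24  24  24
  6   0   0   8   8   8   8  16  16  18  18  18  18  26  26  26  26

8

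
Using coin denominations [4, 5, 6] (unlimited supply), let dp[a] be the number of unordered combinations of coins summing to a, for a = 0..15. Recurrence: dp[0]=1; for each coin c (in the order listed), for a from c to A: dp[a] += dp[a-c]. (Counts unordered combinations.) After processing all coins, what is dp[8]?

1

after  coin     0     1     2     3     4     5     6     7     8     9    10    11    12    13    14    15
          4     1     0     0     0     1     0     0     0     1     0     0     0     1     0     0     0
          5     1     0     0     0     1     1     0     0     1     1     1     0     1     1     1     1
          6     1     0     0     0     1     1     1     0     1     1     2     1     2     1     2     2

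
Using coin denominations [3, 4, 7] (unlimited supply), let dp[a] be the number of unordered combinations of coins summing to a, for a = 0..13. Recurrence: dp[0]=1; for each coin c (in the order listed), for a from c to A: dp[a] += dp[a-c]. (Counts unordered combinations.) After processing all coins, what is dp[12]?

after  coin     0     1     2     3     4     5     6     7     8     9    10    11    12    13
          3     1     0     0     1     0     0     1     0     0     1     0     0     1     0
          4     1     0     0     1     1     0     1     1     1     1     1     1     2     1
          7     1     0     0     1     1     0     1     2     1     1     2     2     2     2

2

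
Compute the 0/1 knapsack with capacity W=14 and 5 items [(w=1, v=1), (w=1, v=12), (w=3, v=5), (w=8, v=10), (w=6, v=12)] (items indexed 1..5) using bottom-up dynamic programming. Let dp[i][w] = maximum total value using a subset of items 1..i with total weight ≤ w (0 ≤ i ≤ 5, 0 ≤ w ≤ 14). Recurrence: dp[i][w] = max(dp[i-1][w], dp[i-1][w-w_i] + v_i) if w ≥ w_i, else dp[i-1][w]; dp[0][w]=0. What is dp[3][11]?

i\w   0   1   2   3   4   5   6   7   8   9  10  11  12  13  14
  0   0   0   0   0   0   0   0   0   0   0   0   0   0   0   0
  1   0   1   1   1   1   1   1   1   1   1   1   1   1   1   1
  2   0  12  13  13  13  13  13  13  13  13  13  13  13  13  13
  3   0  12  13  13  17  18  18  18  18  18  18  18  18  18  18
  4   0  12  13  13  17  18  18  18  18  22  23  23  27  28  28
  5   0  12  13  13  17  18  18  24  25  25  29  30  30  30  30

18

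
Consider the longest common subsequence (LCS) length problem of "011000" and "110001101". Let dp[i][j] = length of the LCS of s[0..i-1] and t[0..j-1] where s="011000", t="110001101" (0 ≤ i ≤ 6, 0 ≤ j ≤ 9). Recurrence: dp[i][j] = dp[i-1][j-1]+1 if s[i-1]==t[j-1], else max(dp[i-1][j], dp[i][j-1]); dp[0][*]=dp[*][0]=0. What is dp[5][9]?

   ''  1  1  0  0  0  1  1  0  1
''  0  0  0  0  0  0  0  0  0  0
 0  0  0  0  1  1  1  1  1  1  1
 1  0  1  1  1  1  1  2  2  2  2
 1  0  1  2  2  2  2  2  3  3  3
 0  0  1  2  3  3  3  3  3  4  4
 0  0  1  2  3  4  4  4  4  4  4
 0  0  1  2  3  4  5  5  5  5  5

4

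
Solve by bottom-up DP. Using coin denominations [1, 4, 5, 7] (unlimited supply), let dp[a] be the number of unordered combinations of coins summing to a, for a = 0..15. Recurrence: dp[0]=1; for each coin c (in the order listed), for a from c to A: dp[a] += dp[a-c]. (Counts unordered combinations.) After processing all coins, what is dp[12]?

after  coin     0     1     2     3     4     5     6     7     8     9    10    11    12    13    14    15
          1     1     1     1     1     1     1     1     1     1     1     1     1     1     1     1     1
          4     1     1     1     1     2     2     2     2     3     3     3     3     4     4     4     4
          5     1     1     1     1     2     3     3     3     4     5     6     6     7     8     9    10
          7     1     1     1     1     2     3     3     4     5     6     7     8    10    11    13    15

10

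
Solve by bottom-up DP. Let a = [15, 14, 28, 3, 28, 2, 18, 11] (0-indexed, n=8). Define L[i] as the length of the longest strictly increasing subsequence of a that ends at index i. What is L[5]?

   i    0    1    2    3    4    5    6    7
a[i]   15   14   28    3   28    2   18   11
L[i]    1    1    2    1    2    1    2    2

1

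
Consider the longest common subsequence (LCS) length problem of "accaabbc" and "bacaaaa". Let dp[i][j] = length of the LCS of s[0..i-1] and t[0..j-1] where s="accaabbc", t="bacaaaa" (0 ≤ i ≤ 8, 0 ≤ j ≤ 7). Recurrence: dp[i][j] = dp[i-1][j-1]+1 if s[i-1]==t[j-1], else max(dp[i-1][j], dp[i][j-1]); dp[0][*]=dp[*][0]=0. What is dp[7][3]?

2

   ''  b  a  c  a  a  a  a
''  0  0  0  0  0  0  0  0
 a  0  0  1  1  1  1  1  1
 c  0  0  1  2  2  2  2  2
 c  0  0  1  2  2  2  2  2
 a  0  0  1  2  3  3  3  3
 a  0  0  1  2  3  4  4  4
 b  0  1  1  2  3  4  4  4
 b  0  1  1  2  3  4  4  4
 c  0  1  1  2  3  4  4  4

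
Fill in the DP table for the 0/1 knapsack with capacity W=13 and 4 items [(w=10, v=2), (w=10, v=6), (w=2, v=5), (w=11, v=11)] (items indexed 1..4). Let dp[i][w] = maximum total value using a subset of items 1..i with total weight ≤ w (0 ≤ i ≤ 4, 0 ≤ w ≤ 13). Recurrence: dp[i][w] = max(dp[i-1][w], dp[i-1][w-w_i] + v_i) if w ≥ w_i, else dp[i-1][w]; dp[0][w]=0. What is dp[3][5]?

i\w   0   1   2   3   4   5   6   7   8   9  10  11  12  13
  0   0   0   0   0   0   0   0   0   0   0   0   0   0   0
  1   0   0   0   0   0   0   0   0   0   0   2   2   2   2
  2   0   0   0   0   0   0   0   0   0   0   6   6   6   6
  3   0   0   5   5   5   5   5   5   5   5   6   6  11  11
  4   0   0   5   5   5   5   5   5   5   5   6  11  11  16

5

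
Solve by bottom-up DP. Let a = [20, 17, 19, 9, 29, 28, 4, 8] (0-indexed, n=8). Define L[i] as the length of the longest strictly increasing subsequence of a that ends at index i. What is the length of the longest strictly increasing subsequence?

3

   i    0    1    2    3    4    5    6    7
a[i]   20   17   19    9   29   28    4    8
L[i]    1    1    2    1    3    3    1    2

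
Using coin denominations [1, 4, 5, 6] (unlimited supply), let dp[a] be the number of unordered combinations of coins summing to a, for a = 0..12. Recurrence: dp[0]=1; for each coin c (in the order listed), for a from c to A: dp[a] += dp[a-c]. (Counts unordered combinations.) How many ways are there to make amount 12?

after  coin     0     1     2     3     4     5     6     7     8     9    10    11    12
          1     1     1     1     1     1     1     1     1     1     1     1     1     1
          4     1     1     1     1     2     2     2     2     3     3     3     3     4
          5     1     1     1     1     2     3     3     3     4     5     6     6     7
          6     1     1     1     1     2     3     4     4     5     6     8     9    11

11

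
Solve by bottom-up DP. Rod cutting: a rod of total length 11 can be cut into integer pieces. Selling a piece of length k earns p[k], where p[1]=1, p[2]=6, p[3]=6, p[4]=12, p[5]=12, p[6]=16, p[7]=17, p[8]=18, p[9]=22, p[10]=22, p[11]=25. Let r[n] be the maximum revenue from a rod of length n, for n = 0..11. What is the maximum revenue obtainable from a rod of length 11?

   n    0    1    2    3    4    5    6    7    8    9   10   11
r[n]    0    1    6    7   12   13   18   19   24   25   30   31

31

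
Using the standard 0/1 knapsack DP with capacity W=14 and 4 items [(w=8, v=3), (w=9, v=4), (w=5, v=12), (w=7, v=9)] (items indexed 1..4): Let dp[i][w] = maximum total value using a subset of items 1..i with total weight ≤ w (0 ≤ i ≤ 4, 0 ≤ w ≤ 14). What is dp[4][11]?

12

i\w   0   1   2   3   4   5   6   7   8   9  10  11  12  13  14
  0   0   0   0   0   0   0   0   0   0   0   0   0   0   0   0
  1   0   0   0   0   0   0   0   0   3   3   3   3   3   3   3
  2   0   0   0   0   0   0   0   0   3   4   4   4   4   4   4
  3   0   0   0   0   0  12  12  12  12  12  12  12  12  15  16
  4   0   0   0   0   0  12  12  12  12  12  12  12  21  21  21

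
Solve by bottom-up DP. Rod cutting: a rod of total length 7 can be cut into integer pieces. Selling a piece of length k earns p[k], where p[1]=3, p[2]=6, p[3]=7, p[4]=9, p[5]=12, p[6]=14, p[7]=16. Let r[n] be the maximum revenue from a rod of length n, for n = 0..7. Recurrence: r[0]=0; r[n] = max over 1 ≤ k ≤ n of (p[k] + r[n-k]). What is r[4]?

12

   n    0    1    2    3    4    5    6    7
r[n]    0    3    6    9   12   15   18   21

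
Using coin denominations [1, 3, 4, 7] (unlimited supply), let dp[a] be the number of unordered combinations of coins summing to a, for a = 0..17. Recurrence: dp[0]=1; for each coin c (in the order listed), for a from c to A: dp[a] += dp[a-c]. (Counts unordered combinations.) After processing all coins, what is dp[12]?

after  coin     0     1     2     3     4     5     6     7     8     9    10    11    12    13    14    15    16    17
          1     1     1     1     1     1     1     1     1     1     1     1     1     1     1     1     1     1     1
          3     1     1     1     2     2     2     3     3     3     4     4     4     5     5     5     6     6     6
          4     1     1     1     2     3     3     4     5     6     7     8     9    11    12    13    15    17    18
          7     1     1     1     2     3     3     4     6     7     8    10    12    14    16    19    22    25    28

14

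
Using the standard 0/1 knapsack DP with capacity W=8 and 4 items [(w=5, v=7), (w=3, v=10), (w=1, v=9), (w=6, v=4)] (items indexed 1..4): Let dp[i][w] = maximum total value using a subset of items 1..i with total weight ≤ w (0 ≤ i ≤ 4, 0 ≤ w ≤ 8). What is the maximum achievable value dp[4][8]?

19

i\w   0   1   2   3   4   5   6   7   8
  0   0   0   0   0   0   0   0   0   0
  1   0   0   0   0   0   7   7   7   7
  2   0   0   0  10  10  10  10  10  17
  3   0   9   9  10  19  19  19  19  19
  4   0   9   9  10  19  19  19  19  19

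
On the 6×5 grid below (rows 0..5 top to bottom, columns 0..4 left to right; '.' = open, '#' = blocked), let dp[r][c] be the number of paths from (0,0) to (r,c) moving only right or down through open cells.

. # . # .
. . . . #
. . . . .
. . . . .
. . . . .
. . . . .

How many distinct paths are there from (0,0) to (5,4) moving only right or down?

r\c   0   1   2   3   4
  0   1   0   0   0   0
  1   1   1   1   1   0
  2   1   2   3   4   4
  3   1   3   6  10  14
  4   1   4  10  20  34
  5   1   5  15  35  69

69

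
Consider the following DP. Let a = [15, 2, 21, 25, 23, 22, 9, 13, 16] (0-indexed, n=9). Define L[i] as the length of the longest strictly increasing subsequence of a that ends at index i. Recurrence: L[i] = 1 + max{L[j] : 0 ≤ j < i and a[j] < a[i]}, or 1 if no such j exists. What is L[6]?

2

   i    0    1    2    3    4    5    6    7    8
a[i]   15    2   21   25   23   22    9   13   16
L[i]    1    1    2    3    3    3    2    3    4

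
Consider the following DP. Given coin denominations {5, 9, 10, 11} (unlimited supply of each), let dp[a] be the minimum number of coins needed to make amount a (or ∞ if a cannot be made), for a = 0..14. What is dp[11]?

1

 a  0  1  2  3  4  5  6  7  8  9 10 11 12 13 14
dp  0  -  -  -  -  1  -  -  -  1  1  1  -  -  2
(- denotes ∞ / unreachable)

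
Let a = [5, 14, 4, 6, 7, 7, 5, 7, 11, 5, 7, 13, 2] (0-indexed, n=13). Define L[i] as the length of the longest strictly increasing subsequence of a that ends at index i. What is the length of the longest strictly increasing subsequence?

5

   i    0    1    2    3    4    5    6    7    8    9   10   11   12
a[i]    5   14    4    6    7    7    5    7   11    5    7   13    2
L[i]    1    2    1    2    3    3    2    3    4    2    3    5    1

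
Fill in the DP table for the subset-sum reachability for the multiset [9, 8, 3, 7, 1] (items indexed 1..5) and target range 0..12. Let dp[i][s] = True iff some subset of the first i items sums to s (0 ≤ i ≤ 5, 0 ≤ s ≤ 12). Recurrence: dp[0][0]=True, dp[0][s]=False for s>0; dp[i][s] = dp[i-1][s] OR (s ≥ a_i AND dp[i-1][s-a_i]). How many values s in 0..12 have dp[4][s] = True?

i\s   0   1   2   3   4   5   6   7   8   9  10  11  12
  0   T   F   F   F   F   F   F   F   F   F   F   F   F
  1   T   F   F   F   F   F   F   F   F   T   F   F   F
  2   T   F   F   F   F   F   F   F   T   T   F   F   F
  3   T   F   F   T   F   F   F   F   T   T   F   T   T
  4   T   F   F   T   F   F   F   T   T   T   T   T   T
  5   T   T   F   T   T   F   F   T   T   T   T   T   T

8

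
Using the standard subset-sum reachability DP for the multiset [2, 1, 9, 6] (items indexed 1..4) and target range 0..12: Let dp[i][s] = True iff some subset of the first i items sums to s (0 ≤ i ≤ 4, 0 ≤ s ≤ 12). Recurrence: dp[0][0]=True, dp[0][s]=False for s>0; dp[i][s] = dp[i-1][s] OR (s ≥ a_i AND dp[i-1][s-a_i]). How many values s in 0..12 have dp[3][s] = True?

i\s   0   1   2   3   4   5   6   7   8   9  10  11  12
  0   T   F   F   F   F   F   F   F   F   F   F   F   F
  1   T   F   T   F   F   F   F   F   F   F   F   F   F
  2   T   T   T   T   F   F   F   F   F   F   F   F   F
  3   T   T   T   T   F   F   F   F   F   T   T   T   T
  4   T   T   T   T   F   F   T   T   T   T   T   T   T

8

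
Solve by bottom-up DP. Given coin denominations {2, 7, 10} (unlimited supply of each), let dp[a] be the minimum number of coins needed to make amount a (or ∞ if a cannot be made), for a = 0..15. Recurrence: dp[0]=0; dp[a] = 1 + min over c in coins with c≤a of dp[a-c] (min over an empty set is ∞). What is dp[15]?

 a  0  1  2  3  4  5  6  7  8  9 10 11 12 13 14 15
dp  0  -  1  -  2  -  3  1  4  2  1  3  2  4  2  5
(- denotes ∞ / unreachable)

5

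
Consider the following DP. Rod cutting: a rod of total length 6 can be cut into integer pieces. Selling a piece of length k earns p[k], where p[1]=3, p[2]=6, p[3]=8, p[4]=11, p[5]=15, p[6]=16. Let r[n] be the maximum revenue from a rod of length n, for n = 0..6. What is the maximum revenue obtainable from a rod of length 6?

   n    0    1    2    3    4    5    6
r[n]    0    3    6    9   12   15   18

18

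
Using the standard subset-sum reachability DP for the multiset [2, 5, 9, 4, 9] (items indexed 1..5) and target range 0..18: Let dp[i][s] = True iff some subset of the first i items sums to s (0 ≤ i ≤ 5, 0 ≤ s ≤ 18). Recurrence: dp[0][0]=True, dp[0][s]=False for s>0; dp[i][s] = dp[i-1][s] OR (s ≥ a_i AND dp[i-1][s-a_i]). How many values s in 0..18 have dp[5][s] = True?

i\s   0   1   2   3   4   5   6   7   8   9  10  11  12  13  14  15  16  17  18
  0   T   F   F   F   F   F   F   F   F   F   F   F   F   F   F   F   F   F   F
  1   T   F   T   F   F   F   F   F   F   F   F   F   F   F   F   F   F   F   F
  2   T   F   T   F   F   T   F   T   F   F   F   F   F   F   F   F   F   F   F
  3   T   F   T   F   F   T   F   T   F   T   F   T   F   F   T   F   T   F   F
  4   T   F   T   F   T   T   T   T   F   T   F   T   F   T   T   T   T   F   T
  5   T   F   T   F   T   T   T   T   F   T   F   T   F   T   T   T   T   F   T

13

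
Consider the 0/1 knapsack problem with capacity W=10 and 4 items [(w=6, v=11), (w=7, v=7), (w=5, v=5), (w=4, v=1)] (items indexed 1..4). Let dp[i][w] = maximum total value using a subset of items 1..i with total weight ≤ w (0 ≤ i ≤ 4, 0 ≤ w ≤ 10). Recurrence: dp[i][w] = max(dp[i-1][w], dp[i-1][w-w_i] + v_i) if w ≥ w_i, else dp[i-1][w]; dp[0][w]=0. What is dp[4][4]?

i\w   0   1   2   3   4   5   6   7   8   9  10
  0   0   0   0   0   0   0   0   0   0   0   0
  1   0   0   0   0   0   0  11  11  11  11  11
  2   0   0   0   0   0   0  11  11  11  11  11
  3   0   0   0   0   0   5  11  11  11  11  11
  4   0   0   0   0   1   5  11  11  11  11  12

1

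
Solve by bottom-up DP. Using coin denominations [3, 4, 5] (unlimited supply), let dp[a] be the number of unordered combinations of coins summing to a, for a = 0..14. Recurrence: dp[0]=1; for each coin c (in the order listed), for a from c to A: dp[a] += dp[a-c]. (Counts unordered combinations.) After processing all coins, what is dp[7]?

1

after  coin     0     1     2     3     4     5     6     7     8     9    10    11    12    13    14
          3     1     0     0     1     0     0     1     0     0     1     0     0     1     0     0
          4     1     0     0     1     1     0     1     1     1     1     1     1     2     1     1
          5     1     0     0     1     1     1     1     1     2     2     2     2     3     3     3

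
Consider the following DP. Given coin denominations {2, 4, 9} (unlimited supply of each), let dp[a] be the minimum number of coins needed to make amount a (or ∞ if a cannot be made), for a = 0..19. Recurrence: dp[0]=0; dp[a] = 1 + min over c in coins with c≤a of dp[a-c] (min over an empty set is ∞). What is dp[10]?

 a  0  1  2  3  4  5  6  7  8  9 10 11 12 13 14 15 16 17 18 19
dp  0  -  1  -  1  -  2  -  2  1  3  2  3  2  4  3  4  3  2  4
(- denotes ∞ / unreachable)

3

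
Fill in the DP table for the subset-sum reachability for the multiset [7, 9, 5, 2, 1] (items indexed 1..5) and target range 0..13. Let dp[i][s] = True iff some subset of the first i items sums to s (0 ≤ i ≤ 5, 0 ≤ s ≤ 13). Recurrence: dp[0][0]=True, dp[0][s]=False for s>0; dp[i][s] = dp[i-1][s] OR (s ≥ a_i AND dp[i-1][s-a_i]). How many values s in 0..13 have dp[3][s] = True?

5

i\s   0   1   2   3   4   5   6   7   8   9  10  11  12  13
  0   T   F   F   F   F   F   F   F   F   F   F   F   F   F
  1   T   F   F   F   F   F   F   T   F   F   F   F   F   F
  2   T   F   F   F   F   F   F   T   F   T   F   F   F   F
  3   T   F   F   F   F   T   F   T   F   T   F   F   T   F
  4   T   F   T   F   F   T   F   T   F   T   F   T   T   F
  5   T   T   T   T   F   T   T   T   T   T   T   T   T   T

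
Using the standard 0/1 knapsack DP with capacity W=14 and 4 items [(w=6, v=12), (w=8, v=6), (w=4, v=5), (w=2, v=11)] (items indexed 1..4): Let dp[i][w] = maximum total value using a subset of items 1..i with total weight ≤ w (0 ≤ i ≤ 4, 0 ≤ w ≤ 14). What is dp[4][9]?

i\w   0   1   2   3   4   5   6   7   8   9  10  11  12  13  14
  0   0   0   0   0   0   0   0   0   0   0   0   0   0   0   0
  1   0   0   0   0   0   0  12  12  12  12  12  12  12  12  12
  2   0   0   0   0   0   0  12  12  12  12  12  12  12  12  18
  3   0   0   0   0   5   5  12  12  12  12  17  17  17  17  18
  4   0   0  11  11  11  11  16  16  23  23  23  23  28  28  28

23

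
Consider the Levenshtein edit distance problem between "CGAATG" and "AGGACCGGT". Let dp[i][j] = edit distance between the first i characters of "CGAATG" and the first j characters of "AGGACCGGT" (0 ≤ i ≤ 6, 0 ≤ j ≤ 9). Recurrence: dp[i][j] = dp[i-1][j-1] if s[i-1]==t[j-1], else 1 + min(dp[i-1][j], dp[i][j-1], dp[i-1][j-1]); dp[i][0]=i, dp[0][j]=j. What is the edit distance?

   ''  A  G  G  A  C  C  G  G  T
''  0  1  2  3  4  5  6  7  8  9
 C  1  1  2  3  4  4  5  6  7  8
 G  2  2  1  2  3  4  5  5  6  7
 A  3  2  2  2  2  3  4  5  6  7
 A  4  3  3  3  2  3  4  5  6  7
 T  5  4  4  4  3  3  4  5  6  6
 G  6  5  4  4  4  4  4  4  5  6

6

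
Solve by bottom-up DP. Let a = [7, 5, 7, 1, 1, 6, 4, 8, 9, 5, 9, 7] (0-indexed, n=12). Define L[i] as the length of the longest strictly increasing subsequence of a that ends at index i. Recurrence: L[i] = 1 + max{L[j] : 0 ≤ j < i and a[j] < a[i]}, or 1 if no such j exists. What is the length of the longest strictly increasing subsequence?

   i    0    1    2    3    4    5    6    7    8    9   10   11
a[i]    7    5    7    1    1    6    4    8    9    5    9    7
L[i]    1    1    2    1    1    2    2    3    4    3    4    4

4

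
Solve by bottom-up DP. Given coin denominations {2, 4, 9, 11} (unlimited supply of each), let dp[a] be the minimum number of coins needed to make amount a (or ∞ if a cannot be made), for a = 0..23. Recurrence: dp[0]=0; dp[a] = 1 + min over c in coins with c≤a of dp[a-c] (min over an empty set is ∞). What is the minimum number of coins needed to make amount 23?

4

 a  0  1  2  3  4  5  6  7  8  9 10 11 12 13 14 15 16 17 18 19 20 21 22 23
dp  0  -  1  -  1  -  2  -  2  1  3  1  3  2  4  2  4  3  2  3  2  4  2  4
(- denotes ∞ / unreachable)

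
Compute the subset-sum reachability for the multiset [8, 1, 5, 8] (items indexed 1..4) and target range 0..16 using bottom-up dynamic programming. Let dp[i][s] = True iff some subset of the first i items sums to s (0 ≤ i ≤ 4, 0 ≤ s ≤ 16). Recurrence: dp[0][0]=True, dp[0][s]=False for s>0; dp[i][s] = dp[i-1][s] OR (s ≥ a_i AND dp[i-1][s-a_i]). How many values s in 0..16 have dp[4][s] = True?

9

i\s   0   1   2   3   4   5   6   7   8   9  10  11  12  13  14  15  16
  0   T   F   F   F   F   F   F   F   F   F   F   F   F   F   F   F   F
  1   T   F   F   F   F   F   F   F   T   F   F   F   F   F   F   F   F
  2   T   T   F   F   F   F   F   F   T   T   F   F   F   F   F   F   F
  3   T   T   F   F   F   T   T   F   T   T   F   F   F   T   T   F   F
  4   T   T   F   F   F   T   T   F   T   T   F   F   F   T   T   F   T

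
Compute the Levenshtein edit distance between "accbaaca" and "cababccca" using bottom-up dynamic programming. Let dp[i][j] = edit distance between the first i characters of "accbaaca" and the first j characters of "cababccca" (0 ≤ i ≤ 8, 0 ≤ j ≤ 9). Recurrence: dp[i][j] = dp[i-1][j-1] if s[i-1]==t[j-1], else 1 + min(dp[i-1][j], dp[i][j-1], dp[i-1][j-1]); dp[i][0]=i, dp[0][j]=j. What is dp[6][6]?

   ''  c  a  b  a  b  c  c  c  a
''  0  1  2  3  4  5  6  7  8  9
 a  1  1  1  2  3  4  5  6  7  8
 c  2  1  2  2  3  4  4  5  6  7
 c  3  2  2  3  3  4  4  4  5  6
 b  4  3  3  2  3  3  4  5  5  6
 a  5  4  3  3  2  3  4  5  6  5
 a  6  5  4  4  3  3  4  5  6  6
 c  7  6  5  5  4  4  3  4  5  6
 a  8  7  6  6  5  5  4  4  5  5

4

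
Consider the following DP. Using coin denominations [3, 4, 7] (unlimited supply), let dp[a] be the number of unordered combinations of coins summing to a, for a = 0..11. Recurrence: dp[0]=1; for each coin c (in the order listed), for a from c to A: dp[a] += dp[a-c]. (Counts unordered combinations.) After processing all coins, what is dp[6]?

1

after  coin     0     1     2     3     4     5     6     7     8     9    10    11
          3     1     0     0     1     0     0     1     0     0     1     0     0
          4     1     0     0     1     1     0     1     1     1     1     1     1
          7     1     0     0     1     1     0     1     2     1     1     2     2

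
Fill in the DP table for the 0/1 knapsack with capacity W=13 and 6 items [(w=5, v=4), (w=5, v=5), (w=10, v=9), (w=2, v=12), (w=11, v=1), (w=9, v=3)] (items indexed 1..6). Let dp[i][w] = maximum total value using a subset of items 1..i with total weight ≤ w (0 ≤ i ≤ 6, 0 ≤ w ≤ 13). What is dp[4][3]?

12

i\w   0   1   2   3   4   5   6   7   8   9  10  11  12  13
  0   0   0   0   0   0   0   0   0   0   0   0   0   0   0
  1   0   0   0   0   0   4   4   4   4   4   4   4   4   4
  2   0   0   0   0   0   5   5   5   5   5   9   9   9   9
  3   0   0   0   0   0   5   5   5   5   5   9   9   9   9
  4   0   0  12  12  12  12  12  17  17  17  17  17  21  21
  5   0   0  12  12  12  12  12  17  17  17  17  17  21  21
  6   0   0  12  12  12  12  12  17  17  17  17  17  21  21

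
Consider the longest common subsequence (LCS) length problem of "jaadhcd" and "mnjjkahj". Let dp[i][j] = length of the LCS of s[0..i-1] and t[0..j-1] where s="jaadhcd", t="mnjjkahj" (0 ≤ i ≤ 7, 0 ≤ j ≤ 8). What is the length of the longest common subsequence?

3

   ''  m  n  j  j  k  a  h  j
''  0  0  0  0  0  0  0  0  0
 j  0  0  0  1  1  1  1  1  1
 a  0  0  0  1  1  1  2  2  2
 a  0  0  0  1  1  1  2  2  2
 d  0  0  0  1  1  1  2  2  2
 h  0  0  0  1  1  1  2  3  3
 c  0  0  0  1  1  1  2  3  3
 d  0  0  0  1  1  1  2  3  3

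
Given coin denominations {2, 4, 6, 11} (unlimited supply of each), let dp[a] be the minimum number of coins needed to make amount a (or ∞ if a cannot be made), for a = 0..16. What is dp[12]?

 a  0  1  2  3  4  5  6  7  8  9 10 11 12 13 14 15 16
dp  0  -  1  -  1  -  1  -  2  -  2  1  2  2  3  2  3
(- denotes ∞ / unreachable)

2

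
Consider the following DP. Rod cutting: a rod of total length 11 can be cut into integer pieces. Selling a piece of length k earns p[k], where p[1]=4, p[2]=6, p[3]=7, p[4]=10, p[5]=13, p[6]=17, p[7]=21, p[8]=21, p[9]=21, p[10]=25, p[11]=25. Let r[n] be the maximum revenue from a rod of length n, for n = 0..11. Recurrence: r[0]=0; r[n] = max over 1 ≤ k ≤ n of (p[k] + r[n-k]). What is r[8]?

   n    0    1    2    3    4    5    6    7    8    9   10   11
r[n]    0    4    8   12   16   20   24   28   32   36   40   44

32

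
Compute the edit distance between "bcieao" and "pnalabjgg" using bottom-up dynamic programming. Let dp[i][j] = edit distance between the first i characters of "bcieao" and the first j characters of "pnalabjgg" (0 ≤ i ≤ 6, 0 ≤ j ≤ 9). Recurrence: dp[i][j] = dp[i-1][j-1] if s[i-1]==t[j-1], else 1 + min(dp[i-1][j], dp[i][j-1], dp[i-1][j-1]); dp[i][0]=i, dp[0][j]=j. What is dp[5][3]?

4

   ''  p  n  a  l  a  b  j  g  g
''  0  1  2  3  4  5  6  7  8  9
 b  1  1  2  3  4  5  5  6  7  8
 c  2  2  2  3  4  5  6  6  7  8
 i  3  3  3  3  4  5  6  7  7  8
 e  4  4  4  4  4  5  6  7  8  8
 a  5  5  5  4  5  4  5  6  7  8
 o  6  6  6  5  5  5  5  6  7  8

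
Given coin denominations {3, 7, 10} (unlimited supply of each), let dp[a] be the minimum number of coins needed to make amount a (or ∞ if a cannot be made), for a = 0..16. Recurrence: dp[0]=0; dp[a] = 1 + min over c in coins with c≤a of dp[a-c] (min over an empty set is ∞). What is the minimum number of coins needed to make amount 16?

3

 a  0  1  2  3  4  5  6  7  8  9 10 11 12 13 14 15 16
dp  0  -  -  1  -  -  2  1  -  3  1  -  4  2  2  5  3
(- denotes ∞ / unreachable)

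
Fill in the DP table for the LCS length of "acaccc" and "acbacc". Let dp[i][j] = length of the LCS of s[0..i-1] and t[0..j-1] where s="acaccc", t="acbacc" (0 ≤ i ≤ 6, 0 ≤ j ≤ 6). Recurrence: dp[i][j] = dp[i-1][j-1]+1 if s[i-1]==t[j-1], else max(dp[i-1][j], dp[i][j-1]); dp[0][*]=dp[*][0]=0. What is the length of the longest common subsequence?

5

   ''  a  c  b  a  c  c
''  0  0  0  0  0  0  0
 a  0  1  1  1  1  1  1
 c  0  1  2  2  2  2  2
 a  0  1  2  2  3  3  3
 c  0  1  2  2  3  4  4
 c  0  1  2  2  3  4  5
 c  0  1  2  2  3  4  5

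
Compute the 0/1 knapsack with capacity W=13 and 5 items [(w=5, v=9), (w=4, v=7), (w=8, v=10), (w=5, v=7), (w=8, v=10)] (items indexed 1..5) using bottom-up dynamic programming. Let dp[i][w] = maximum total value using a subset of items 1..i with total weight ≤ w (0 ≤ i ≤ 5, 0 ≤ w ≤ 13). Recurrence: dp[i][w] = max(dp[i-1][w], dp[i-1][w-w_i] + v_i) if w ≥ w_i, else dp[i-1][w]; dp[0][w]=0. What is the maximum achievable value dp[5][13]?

i\w   0   1   2   3   4   5   6   7   8   9  10  11  12  13
  0   0   0   0   0   0   0   0   0   0   0   0   0   0   0
  1   0   0   0   0   0   9   9   9   9   9   9   9   9   9
  2   0   0   0   0   7   9   9   9   9  16  16  16  16  16
  3   0   0   0   0   7   9   9   9  10  16  16  16  17  19
  4   0   0   0   0   7   9   9   9  10  16  16  16  17  19
  5   0   0   0   0   7   9   9   9  10  16  16  16  17  19

19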